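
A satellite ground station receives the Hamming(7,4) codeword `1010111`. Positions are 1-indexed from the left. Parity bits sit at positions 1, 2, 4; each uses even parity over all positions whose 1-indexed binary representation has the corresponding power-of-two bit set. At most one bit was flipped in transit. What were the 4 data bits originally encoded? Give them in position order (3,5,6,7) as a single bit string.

1101

s1: b1⊕b3⊕b5⊕b7 = 1⊕1⊕1⊕1 = 0
s2: b2⊕b3⊕b6⊕b7 = 0⊕1⊕1⊕1 = 1
s4: b4⊕b5⊕b6⊕b7 = 0⊕1⊕1⊕1 = 1
Syndrome (s4...s1) = 110 → position 6.
Flip bit 6: corrected codeword = 1010101
Data bits at positions 3,5,6,7: 1101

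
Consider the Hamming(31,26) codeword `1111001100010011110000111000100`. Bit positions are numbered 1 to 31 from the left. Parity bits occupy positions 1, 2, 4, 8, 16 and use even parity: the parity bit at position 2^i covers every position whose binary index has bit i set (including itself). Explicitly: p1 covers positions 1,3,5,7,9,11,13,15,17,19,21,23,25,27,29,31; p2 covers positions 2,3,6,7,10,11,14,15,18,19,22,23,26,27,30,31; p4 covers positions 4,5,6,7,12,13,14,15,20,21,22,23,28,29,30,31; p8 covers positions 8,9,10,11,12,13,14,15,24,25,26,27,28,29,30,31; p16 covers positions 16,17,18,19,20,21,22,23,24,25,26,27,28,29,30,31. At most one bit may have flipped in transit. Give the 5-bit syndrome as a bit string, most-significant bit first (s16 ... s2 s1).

10000

s1: b1⊕b3⊕b5⊕b7⊕b9⊕b11⊕b13⊕b15⊕b17⊕b19⊕b21⊕b23⊕b25⊕b27⊕b29⊕b31 = 1⊕1⊕0⊕1⊕0⊕0⊕0⊕1⊕1⊕0⊕0⊕1⊕1⊕0⊕1⊕0 = 0
s2: b2⊕b3⊕b6⊕b7⊕b10⊕b11⊕b14⊕b15⊕b18⊕b19⊕b22⊕b23⊕b26⊕b27⊕b30⊕b31 = 1⊕1⊕0⊕1⊕0⊕0⊕0⊕1⊕1⊕0⊕0⊕1⊕0⊕0⊕0⊕0 = 0
s4: b4⊕b5⊕b6⊕b7⊕b12⊕b13⊕b14⊕b15⊕b20⊕b21⊕b22⊕b23⊕b28⊕b29⊕b30⊕b31 = 1⊕0⊕0⊕1⊕1⊕0⊕0⊕1⊕0⊕0⊕0⊕1⊕0⊕1⊕0⊕0 = 0
s8: b8⊕b9⊕b10⊕b11⊕b12⊕b13⊕b14⊕b15⊕b24⊕b25⊕b26⊕b27⊕b28⊕b29⊕b30⊕b31 = 1⊕0⊕0⊕0⊕1⊕0⊕0⊕1⊕1⊕1⊕0⊕0⊕0⊕1⊕0⊕0 = 0
s16: b16⊕b17⊕b18⊕b19⊕b20⊕b21⊕b22⊕b23⊕b24⊕b25⊕b26⊕b27⊕b28⊕b29⊕b30⊕b31 = 1⊕1⊕1⊕0⊕0⊕0⊕0⊕1⊕1⊕1⊕0⊕0⊕0⊕1⊕0⊕0 = 1
Syndrome (s16...s1) = 10000 → position 16.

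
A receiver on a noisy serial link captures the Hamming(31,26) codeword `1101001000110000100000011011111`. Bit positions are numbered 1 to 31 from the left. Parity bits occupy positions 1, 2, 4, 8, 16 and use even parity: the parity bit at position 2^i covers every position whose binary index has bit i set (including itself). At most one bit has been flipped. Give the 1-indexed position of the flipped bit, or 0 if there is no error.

s1: b1⊕b3⊕b5⊕b7⊕b9⊕b11⊕b13⊕b15⊕b17⊕b19⊕b21⊕b23⊕b25⊕b27⊕b29⊕b31 = 1⊕0⊕0⊕1⊕0⊕1⊕0⊕0⊕1⊕0⊕0⊕0⊕1⊕1⊕1⊕1 = 0
s2: b2⊕b3⊕b6⊕b7⊕b10⊕b11⊕b14⊕b15⊕b18⊕b19⊕b22⊕b23⊕b26⊕b27⊕b30⊕b31 = 1⊕0⊕0⊕1⊕0⊕1⊕0⊕0⊕0⊕0⊕0⊕0⊕0⊕1⊕1⊕1 = 0
s4: b4⊕b5⊕b6⊕b7⊕b12⊕b13⊕b14⊕b15⊕b20⊕b21⊕b22⊕b23⊕b28⊕b29⊕b30⊕b31 = 1⊕0⊕0⊕1⊕1⊕0⊕0⊕0⊕0⊕0⊕0⊕0⊕1⊕1⊕1⊕1 = 1
s8: b8⊕b9⊕b10⊕b11⊕b12⊕b13⊕b14⊕b15⊕b24⊕b25⊕b26⊕b27⊕b28⊕b29⊕b30⊕b31 = 0⊕0⊕0⊕1⊕1⊕0⊕0⊕0⊕1⊕1⊕0⊕1⊕1⊕1⊕1⊕1 = 1
s16: b16⊕b17⊕b18⊕b19⊕b20⊕b21⊕b22⊕b23⊕b24⊕b25⊕b26⊕b27⊕b28⊕b29⊕b30⊕b31 = 0⊕1⊕0⊕0⊕0⊕0⊕0⊕0⊕1⊕1⊕0⊕1⊕1⊕1⊕1⊕1 = 0
Syndrome (s16...s1) = 01100 → position 12.

12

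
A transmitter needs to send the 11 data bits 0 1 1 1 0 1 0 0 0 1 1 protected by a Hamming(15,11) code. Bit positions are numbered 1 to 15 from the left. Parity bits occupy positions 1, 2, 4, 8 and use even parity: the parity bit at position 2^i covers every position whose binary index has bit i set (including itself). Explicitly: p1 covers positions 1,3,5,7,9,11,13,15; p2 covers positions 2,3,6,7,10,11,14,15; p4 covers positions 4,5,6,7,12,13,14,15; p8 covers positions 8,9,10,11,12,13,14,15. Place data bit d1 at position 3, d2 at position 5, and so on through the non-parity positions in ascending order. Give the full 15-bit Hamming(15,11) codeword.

Place data bits at non-power-of-two positions: b3=0, b5=1, b6=1, b7=1, b9=0, b10=1, b11=0, b12=0, b13=0, b14=1, b15=1.
p1 = XOR of data positions {3,5,7,9,11,13,15} = 0⊕1⊕1⊕0⊕0⊕0⊕1 = 1
p2 = XOR of data positions {3,6,7,10,11,14,15} = 0⊕1⊕1⊕1⊕0⊕1⊕1 = 1
p4 = XOR of data positions {5,6,7,12,13,14,15} = 1⊕1⊕1⊕0⊕0⊕1⊕1 = 1
p8 = XOR of data positions {9,10,11,12,13,14,15} = 0⊕1⊕0⊕0⊕0⊕1⊕1 = 1
Codeword b1..b15 = 110111110100011

110111110100011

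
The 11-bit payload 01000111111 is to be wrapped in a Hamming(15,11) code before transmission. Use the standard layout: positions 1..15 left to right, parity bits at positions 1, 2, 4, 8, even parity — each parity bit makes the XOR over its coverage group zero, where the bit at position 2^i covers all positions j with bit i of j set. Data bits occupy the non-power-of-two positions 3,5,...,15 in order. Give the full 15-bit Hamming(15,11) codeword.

000110000111111

Place data bits at non-power-of-two positions: b3=0, b5=1, b6=0, b7=0, b9=0, b10=1, b11=1, b12=1, b13=1, b14=1, b15=1.
p1 = XOR of data positions {3,5,7,9,11,13,15} = 0⊕1⊕0⊕0⊕1⊕1⊕1 = 0
p2 = XOR of data positions {3,6,7,10,11,14,15} = 0⊕0⊕0⊕1⊕1⊕1⊕1 = 0
p4 = XOR of data positions {5,6,7,12,13,14,15} = 1⊕0⊕0⊕1⊕1⊕1⊕1 = 1
p8 = XOR of data positions {9,10,11,12,13,14,15} = 0⊕1⊕1⊕1⊕1⊕1⊕1 = 0
Codeword b1..b15 = 000110000111111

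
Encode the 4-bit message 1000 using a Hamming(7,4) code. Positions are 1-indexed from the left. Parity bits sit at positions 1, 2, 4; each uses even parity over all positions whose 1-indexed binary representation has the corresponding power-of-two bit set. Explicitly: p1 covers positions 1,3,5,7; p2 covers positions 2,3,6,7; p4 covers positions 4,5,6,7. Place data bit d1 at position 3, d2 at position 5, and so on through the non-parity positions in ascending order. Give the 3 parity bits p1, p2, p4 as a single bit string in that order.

110

Place data bits at non-power-of-two positions: b3=1, b5=0, b6=0, b7=0.
p1 = XOR of data positions {3,5,7} = 1⊕0⊕0 = 1
p2 = XOR of data positions {3,6,7} = 1⊕0⊕0 = 1
p4 = XOR of data positions {5,6,7} = 0⊕0⊕0 = 0
Parity bits p1,p2,p4 = 110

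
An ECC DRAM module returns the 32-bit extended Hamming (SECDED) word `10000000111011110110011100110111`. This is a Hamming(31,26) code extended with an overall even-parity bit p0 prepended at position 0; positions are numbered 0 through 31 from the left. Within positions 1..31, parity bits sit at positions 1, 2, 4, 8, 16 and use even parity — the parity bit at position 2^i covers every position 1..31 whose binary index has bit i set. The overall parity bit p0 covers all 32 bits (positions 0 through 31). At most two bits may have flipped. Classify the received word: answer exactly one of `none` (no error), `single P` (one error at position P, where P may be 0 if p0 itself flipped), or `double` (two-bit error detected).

double

s1: b1⊕b3⊕b5⊕b7⊕b9⊕b11⊕b13⊕b15⊕b17⊕b19⊕b21⊕b23⊕b25⊕b27⊕b29⊕b31 = 0⊕0⊕0⊕0⊕1⊕0⊕1⊕1⊕1⊕0⊕1⊕1⊕0⊕1⊕1⊕1 = 1
s2: b2⊕b3⊕b6⊕b7⊕b10⊕b11⊕b14⊕b15⊕b18⊕b19⊕b22⊕b23⊕b26⊕b27⊕b30⊕b31 = 0⊕0⊕0⊕0⊕1⊕0⊕1⊕1⊕1⊕0⊕1⊕1⊕1⊕1⊕1⊕1 = 0
s4: b4⊕b5⊕b6⊕b7⊕b12⊕b13⊕b14⊕b15⊕b20⊕b21⊕b22⊕b23⊕b28⊕b29⊕b30⊕b31 = 0⊕0⊕0⊕0⊕1⊕1⊕1⊕1⊕0⊕1⊕1⊕1⊕0⊕1⊕1⊕1 = 0
s8: b8⊕b9⊕b10⊕b11⊕b12⊕b13⊕b14⊕b15⊕b24⊕b25⊕b26⊕b27⊕b28⊕b29⊕b30⊕b31 = 1⊕1⊕1⊕0⊕1⊕1⊕1⊕1⊕0⊕0⊕1⊕1⊕0⊕1⊕1⊕1 = 0
s16: b16⊕b17⊕b18⊕b19⊕b20⊕b21⊕b22⊕b23⊕b24⊕b25⊕b26⊕b27⊕b28⊕b29⊕b30⊕b31 = 0⊕1⊕1⊕0⊕0⊕1⊕1⊕1⊕0⊕0⊕1⊕1⊕0⊕1⊕1⊕1 = 0
Syndrome (s16...s1) = 00001 → position 1.
Overall parity (XOR of all 32 bits, including p0): 1⊕0⊕0⊕0⊕0⊕0⊕0⊕0⊕1⊕1⊕1⊕0⊕1⊕1⊕1⊕1⊕0⊕1⊕1⊕0⊕0⊕1⊕1⊕1⊕0⊕0⊕1⊕1⊕0⊕1⊕1⊕1 = 0
Overall=0, syndrome position=1 → double-bit error detected (uncorrectable).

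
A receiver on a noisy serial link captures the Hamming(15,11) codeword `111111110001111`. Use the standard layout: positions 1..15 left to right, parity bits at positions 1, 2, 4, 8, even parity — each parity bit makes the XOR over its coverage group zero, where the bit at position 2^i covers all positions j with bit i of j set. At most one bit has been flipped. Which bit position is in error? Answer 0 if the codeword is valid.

8

s1: b1⊕b3⊕b5⊕b7⊕b9⊕b11⊕b13⊕b15 = 1⊕1⊕1⊕1⊕0⊕0⊕1⊕1 = 0
s2: b2⊕b3⊕b6⊕b7⊕b10⊕b11⊕b14⊕b15 = 1⊕1⊕1⊕1⊕0⊕0⊕1⊕1 = 0
s4: b4⊕b5⊕b6⊕b7⊕b12⊕b13⊕b14⊕b15 = 1⊕1⊕1⊕1⊕1⊕1⊕1⊕1 = 0
s8: b8⊕b9⊕b10⊕b11⊕b12⊕b13⊕b14⊕b15 = 1⊕0⊕0⊕0⊕1⊕1⊕1⊕1 = 1
Syndrome (s8...s1) = 1000 → position 8.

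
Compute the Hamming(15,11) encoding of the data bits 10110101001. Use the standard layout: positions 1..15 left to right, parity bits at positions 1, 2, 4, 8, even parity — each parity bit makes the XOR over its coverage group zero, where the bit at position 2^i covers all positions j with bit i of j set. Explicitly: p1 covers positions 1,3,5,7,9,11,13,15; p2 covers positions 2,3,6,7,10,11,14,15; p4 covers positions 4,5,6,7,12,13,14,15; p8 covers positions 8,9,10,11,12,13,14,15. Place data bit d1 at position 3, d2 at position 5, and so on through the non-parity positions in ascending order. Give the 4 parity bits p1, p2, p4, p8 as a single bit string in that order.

1101

Place data bits at non-power-of-two positions: b3=1, b5=0, b6=1, b7=1, b9=0, b10=1, b11=0, b12=1, b13=0, b14=0, b15=1.
p1 = XOR of data positions {3,5,7,9,11,13,15} = 1⊕0⊕1⊕0⊕0⊕0⊕1 = 1
p2 = XOR of data positions {3,6,7,10,11,14,15} = 1⊕1⊕1⊕1⊕0⊕0⊕1 = 1
p4 = XOR of data positions {5,6,7,12,13,14,15} = 0⊕1⊕1⊕1⊕0⊕0⊕1 = 0
p8 = XOR of data positions {9,10,11,12,13,14,15} = 0⊕1⊕0⊕1⊕0⊕0⊕1 = 1
Parity bits p1,p2,p4,p8 = 1101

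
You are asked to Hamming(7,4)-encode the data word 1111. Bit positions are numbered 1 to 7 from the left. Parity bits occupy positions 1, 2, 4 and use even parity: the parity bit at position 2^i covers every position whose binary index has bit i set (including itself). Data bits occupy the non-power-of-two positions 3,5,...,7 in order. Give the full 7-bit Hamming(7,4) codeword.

1111111

Place data bits at non-power-of-two positions: b3=1, b5=1, b6=1, b7=1.
p1 = XOR of data positions {3,5,7} = 1⊕1⊕1 = 1
p2 = XOR of data positions {3,6,7} = 1⊕1⊕1 = 1
p4 = XOR of data positions {5,6,7} = 1⊕1⊕1 = 1
Codeword b1..b7 = 1111111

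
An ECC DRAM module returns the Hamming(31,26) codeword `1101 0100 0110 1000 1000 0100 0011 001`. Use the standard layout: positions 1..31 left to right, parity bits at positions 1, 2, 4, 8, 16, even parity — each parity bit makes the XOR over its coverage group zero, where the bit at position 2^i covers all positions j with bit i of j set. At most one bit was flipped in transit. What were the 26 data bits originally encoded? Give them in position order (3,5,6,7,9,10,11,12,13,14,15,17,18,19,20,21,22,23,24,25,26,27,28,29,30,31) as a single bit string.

s1: b1⊕b3⊕b5⊕b7⊕b9⊕b11⊕b13⊕b15⊕b17⊕b19⊕b21⊕b23⊕b25⊕b27⊕b29⊕b31 = 1⊕0⊕0⊕0⊕0⊕1⊕1⊕0⊕1⊕0⊕0⊕0⊕0⊕1⊕0⊕1 = 0
s2: b2⊕b3⊕b6⊕b7⊕b10⊕b11⊕b14⊕b15⊕b18⊕b19⊕b22⊕b23⊕b26⊕b27⊕b30⊕b31 = 1⊕0⊕1⊕0⊕1⊕1⊕0⊕0⊕0⊕0⊕1⊕0⊕0⊕1⊕0⊕1 = 1
s4: b4⊕b5⊕b6⊕b7⊕b12⊕b13⊕b14⊕b15⊕b20⊕b21⊕b22⊕b23⊕b28⊕b29⊕b30⊕b31 = 1⊕0⊕1⊕0⊕0⊕1⊕0⊕0⊕0⊕0⊕1⊕0⊕1⊕0⊕0⊕1 = 0
s8: b8⊕b9⊕b10⊕b11⊕b12⊕b13⊕b14⊕b15⊕b24⊕b25⊕b26⊕b27⊕b28⊕b29⊕b30⊕b31 = 0⊕0⊕1⊕1⊕0⊕1⊕0⊕0⊕0⊕0⊕0⊕1⊕1⊕0⊕0⊕1 = 0
s16: b16⊕b17⊕b18⊕b19⊕b20⊕b21⊕b22⊕b23⊕b24⊕b25⊕b26⊕b27⊕b28⊕b29⊕b30⊕b31 = 0⊕1⊕0⊕0⊕0⊕0⊕1⊕0⊕0⊕0⊕0⊕1⊕1⊕0⊕0⊕1 = 1
Syndrome (s16...s1) = 10010 → position 18.
Flip bit 18: corrected codeword = 1101010001101000110001000011001
Data bits at positions 3,5,6,7,9,10,11,12,13,14,15,17,18,19,20,21,22,23,24,25,26,27,28,29,30,31: 00100110100110001000011001

00100110100110001000011001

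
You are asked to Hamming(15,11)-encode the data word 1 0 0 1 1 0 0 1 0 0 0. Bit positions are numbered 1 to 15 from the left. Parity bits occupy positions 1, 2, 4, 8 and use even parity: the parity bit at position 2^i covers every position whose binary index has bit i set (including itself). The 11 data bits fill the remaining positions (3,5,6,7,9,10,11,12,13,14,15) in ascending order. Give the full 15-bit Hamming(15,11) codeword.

101000101001000

Place data bits at non-power-of-two positions: b3=1, b5=0, b6=0, b7=1, b9=1, b10=0, b11=0, b12=1, b13=0, b14=0, b15=0.
p1 = XOR of data positions {3,5,7,9,11,13,15} = 1⊕0⊕1⊕1⊕0⊕0⊕0 = 1
p2 = XOR of data positions {3,6,7,10,11,14,15} = 1⊕0⊕1⊕0⊕0⊕0⊕0 = 0
p4 = XOR of data positions {5,6,7,12,13,14,15} = 0⊕0⊕1⊕1⊕0⊕0⊕0 = 0
p8 = XOR of data positions {9,10,11,12,13,14,15} = 1⊕0⊕0⊕1⊕0⊕0⊕0 = 0
Codeword b1..b15 = 101000101001000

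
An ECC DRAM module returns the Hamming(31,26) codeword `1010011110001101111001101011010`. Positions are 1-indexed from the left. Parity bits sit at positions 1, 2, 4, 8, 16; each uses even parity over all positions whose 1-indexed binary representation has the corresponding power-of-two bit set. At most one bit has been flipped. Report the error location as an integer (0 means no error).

0

s1: b1⊕b3⊕b5⊕b7⊕b9⊕b11⊕b13⊕b15⊕b17⊕b19⊕b21⊕b23⊕b25⊕b27⊕b29⊕b31 = 1⊕1⊕0⊕1⊕1⊕0⊕1⊕0⊕1⊕1⊕0⊕1⊕1⊕1⊕0⊕0 = 0
s2: b2⊕b3⊕b6⊕b7⊕b10⊕b11⊕b14⊕b15⊕b18⊕b19⊕b22⊕b23⊕b26⊕b27⊕b30⊕b31 = 0⊕1⊕1⊕1⊕0⊕0⊕1⊕0⊕1⊕1⊕1⊕1⊕0⊕1⊕1⊕0 = 0
s4: b4⊕b5⊕b6⊕b7⊕b12⊕b13⊕b14⊕b15⊕b20⊕b21⊕b22⊕b23⊕b28⊕b29⊕b30⊕b31 = 0⊕0⊕1⊕1⊕0⊕1⊕1⊕0⊕0⊕0⊕1⊕1⊕1⊕0⊕1⊕0 = 0
s8: b8⊕b9⊕b10⊕b11⊕b12⊕b13⊕b14⊕b15⊕b24⊕b25⊕b26⊕b27⊕b28⊕b29⊕b30⊕b31 = 1⊕1⊕0⊕0⊕0⊕1⊕1⊕0⊕0⊕1⊕0⊕1⊕1⊕0⊕1⊕0 = 0
s16: b16⊕b17⊕b18⊕b19⊕b20⊕b21⊕b22⊕b23⊕b24⊕b25⊕b26⊕b27⊕b28⊕b29⊕b30⊕b31 = 1⊕1⊕1⊕1⊕0⊕0⊕1⊕1⊕0⊕1⊕0⊕1⊕1⊕0⊕1⊕0 = 0
Syndrome (s16...s1) = 00000 → position 0 (no error).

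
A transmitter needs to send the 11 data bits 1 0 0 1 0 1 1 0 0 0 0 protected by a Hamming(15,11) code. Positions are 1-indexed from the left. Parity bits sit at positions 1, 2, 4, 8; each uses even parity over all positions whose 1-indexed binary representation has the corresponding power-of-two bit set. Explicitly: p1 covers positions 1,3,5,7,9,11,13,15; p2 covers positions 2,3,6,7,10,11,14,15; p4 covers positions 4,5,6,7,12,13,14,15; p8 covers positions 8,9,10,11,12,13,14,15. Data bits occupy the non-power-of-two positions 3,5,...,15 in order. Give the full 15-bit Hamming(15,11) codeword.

101100100110000

Place data bits at non-power-of-two positions: b3=1, b5=0, b6=0, b7=1, b9=0, b10=1, b11=1, b12=0, b13=0, b14=0, b15=0.
p1 = XOR of data positions {3,5,7,9,11,13,15} = 1⊕0⊕1⊕0⊕1⊕0⊕0 = 1
p2 = XOR of data positions {3,6,7,10,11,14,15} = 1⊕0⊕1⊕1⊕1⊕0⊕0 = 0
p4 = XOR of data positions {5,6,7,12,13,14,15} = 0⊕0⊕1⊕0⊕0⊕0⊕0 = 1
p8 = XOR of data positions {9,10,11,12,13,14,15} = 0⊕1⊕1⊕0⊕0⊕0⊕0 = 0
Codeword b1..b15 = 101100100110000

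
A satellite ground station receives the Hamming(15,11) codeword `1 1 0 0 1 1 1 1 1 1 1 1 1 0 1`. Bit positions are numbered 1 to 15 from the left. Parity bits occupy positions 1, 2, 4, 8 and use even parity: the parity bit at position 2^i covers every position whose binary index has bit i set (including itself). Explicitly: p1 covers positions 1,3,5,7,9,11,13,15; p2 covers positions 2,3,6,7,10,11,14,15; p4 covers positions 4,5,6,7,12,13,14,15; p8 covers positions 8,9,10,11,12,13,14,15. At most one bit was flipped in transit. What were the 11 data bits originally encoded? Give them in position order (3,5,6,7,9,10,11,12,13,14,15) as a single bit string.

s1: b1⊕b3⊕b5⊕b7⊕b9⊕b11⊕b13⊕b15 = 1⊕0⊕1⊕1⊕1⊕1⊕1⊕1 = 1
s2: b2⊕b3⊕b6⊕b7⊕b10⊕b11⊕b14⊕b15 = 1⊕0⊕1⊕1⊕1⊕1⊕0⊕1 = 0
s4: b4⊕b5⊕b6⊕b7⊕b12⊕b13⊕b14⊕b15 = 0⊕1⊕1⊕1⊕1⊕1⊕0⊕1 = 0
s8: b8⊕b9⊕b10⊕b11⊕b12⊕b13⊕b14⊕b15 = 1⊕1⊕1⊕1⊕1⊕1⊕0⊕1 = 1
Syndrome (s8...s1) = 1001 → position 9.
Flip bit 9: corrected codeword = 110011110111101
Data bits at positions 3,5,6,7,9,10,11,12,13,14,15: 01110111101

01110111101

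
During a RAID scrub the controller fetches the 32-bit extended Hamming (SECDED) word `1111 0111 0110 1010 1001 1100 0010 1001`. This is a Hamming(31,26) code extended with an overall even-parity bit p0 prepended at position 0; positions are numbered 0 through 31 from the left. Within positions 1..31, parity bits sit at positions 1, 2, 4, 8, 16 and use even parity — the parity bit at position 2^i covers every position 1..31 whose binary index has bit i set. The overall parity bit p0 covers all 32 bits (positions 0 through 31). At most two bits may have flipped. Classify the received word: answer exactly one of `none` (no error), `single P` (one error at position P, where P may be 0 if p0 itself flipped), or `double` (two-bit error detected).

double

s1: b1⊕b3⊕b5⊕b7⊕b9⊕b11⊕b13⊕b15⊕b17⊕b19⊕b21⊕b23⊕b25⊕b27⊕b29⊕b31 = 1⊕1⊕1⊕1⊕1⊕0⊕0⊕0⊕0⊕1⊕1⊕0⊕0⊕0⊕0⊕1 = 0
s2: b2⊕b3⊕b6⊕b7⊕b10⊕b11⊕b14⊕b15⊕b18⊕b19⊕b22⊕b23⊕b26⊕b27⊕b30⊕b31 = 1⊕1⊕1⊕1⊕1⊕0⊕1⊕0⊕0⊕1⊕0⊕0⊕1⊕0⊕0⊕1 = 1
s4: b4⊕b5⊕b6⊕b7⊕b12⊕b13⊕b14⊕b15⊕b20⊕b21⊕b22⊕b23⊕b28⊕b29⊕b30⊕b31 = 0⊕1⊕1⊕1⊕1⊕0⊕1⊕0⊕1⊕1⊕0⊕0⊕1⊕0⊕0⊕1 = 1
s8: b8⊕b9⊕b10⊕b11⊕b12⊕b13⊕b14⊕b15⊕b24⊕b25⊕b26⊕b27⊕b28⊕b29⊕b30⊕b31 = 0⊕1⊕1⊕0⊕1⊕0⊕1⊕0⊕0⊕0⊕1⊕0⊕1⊕0⊕0⊕1 = 1
s16: b16⊕b17⊕b18⊕b19⊕b20⊕b21⊕b22⊕b23⊕b24⊕b25⊕b26⊕b27⊕b28⊕b29⊕b30⊕b31 = 1⊕0⊕0⊕1⊕1⊕1⊕0⊕0⊕0⊕0⊕1⊕0⊕1⊕0⊕0⊕1 = 1
Syndrome (s16...s1) = 11110 → position 30.
Overall parity (XOR of all 32 bits, including p0): 1⊕1⊕1⊕1⊕0⊕1⊕1⊕1⊕0⊕1⊕1⊕0⊕1⊕0⊕1⊕0⊕1⊕0⊕0⊕1⊕1⊕1⊕0⊕0⊕0⊕0⊕1⊕0⊕1⊕0⊕0⊕1 = 0
Overall=0, syndrome position=30 → double-bit error detected (uncorrectable).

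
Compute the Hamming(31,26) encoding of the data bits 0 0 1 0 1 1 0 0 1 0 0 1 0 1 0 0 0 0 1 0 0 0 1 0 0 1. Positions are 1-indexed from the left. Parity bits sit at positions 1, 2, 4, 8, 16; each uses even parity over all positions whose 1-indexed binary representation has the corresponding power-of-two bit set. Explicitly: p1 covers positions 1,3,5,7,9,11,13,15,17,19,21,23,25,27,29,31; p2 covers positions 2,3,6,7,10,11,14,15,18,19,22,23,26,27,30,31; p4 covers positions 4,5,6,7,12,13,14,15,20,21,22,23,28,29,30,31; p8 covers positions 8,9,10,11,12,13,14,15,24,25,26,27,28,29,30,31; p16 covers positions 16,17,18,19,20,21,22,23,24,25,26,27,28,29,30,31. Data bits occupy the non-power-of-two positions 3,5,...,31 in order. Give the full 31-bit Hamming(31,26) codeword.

1000010011001001101000010001001

Place data bits at non-power-of-two positions: b3=0, b5=0, b6=1, b7=0, b9=1, b10=1, b11=0, b12=0, b13=1, b14=0, b15=0, b17=1, b18=0, b19=1, b20=0, b21=0, b22=0, b23=0, b24=1, b25=0, b26=0, b27=0, b28=1, b29=0, b30=0, b31=1.
p1 = XOR of data positions {3,5,7,9,11,13,15,17,19,21,23,25,27,29,31} = 0⊕0⊕0⊕1⊕0⊕1⊕0⊕1⊕1⊕0⊕0⊕0⊕0⊕0⊕1 = 1
p2 = XOR of data positions {3,6,7,10,11,14,15,18,19,22,23,26,27,30,31} = 0⊕1⊕0⊕1⊕0⊕0⊕0⊕0⊕1⊕0⊕0⊕0⊕0⊕0⊕1 = 0
p4 = XOR of data positions {5,6,7,12,13,14,15,20,21,22,23,28,29,30,31} = 0⊕1⊕0⊕0⊕1⊕0⊕0⊕0⊕0⊕0⊕0⊕1⊕0⊕0⊕1 = 0
p8 = XOR of data positions {9,10,11,12,13,14,15,24,25,26,27,28,29,30,31} = 1⊕1⊕0⊕0⊕1⊕0⊕0⊕1⊕0⊕0⊕0⊕1⊕0⊕0⊕1 = 0
p16 = XOR of data positions {17,18,19,20,21,22,23,24,25,26,27,28,29,30,31} = 1⊕0⊕1⊕0⊕0⊕0⊕0⊕1⊕0⊕0⊕0⊕1⊕0⊕0⊕1 = 1
Codeword b1..b31 = 1000010011001001101000010001001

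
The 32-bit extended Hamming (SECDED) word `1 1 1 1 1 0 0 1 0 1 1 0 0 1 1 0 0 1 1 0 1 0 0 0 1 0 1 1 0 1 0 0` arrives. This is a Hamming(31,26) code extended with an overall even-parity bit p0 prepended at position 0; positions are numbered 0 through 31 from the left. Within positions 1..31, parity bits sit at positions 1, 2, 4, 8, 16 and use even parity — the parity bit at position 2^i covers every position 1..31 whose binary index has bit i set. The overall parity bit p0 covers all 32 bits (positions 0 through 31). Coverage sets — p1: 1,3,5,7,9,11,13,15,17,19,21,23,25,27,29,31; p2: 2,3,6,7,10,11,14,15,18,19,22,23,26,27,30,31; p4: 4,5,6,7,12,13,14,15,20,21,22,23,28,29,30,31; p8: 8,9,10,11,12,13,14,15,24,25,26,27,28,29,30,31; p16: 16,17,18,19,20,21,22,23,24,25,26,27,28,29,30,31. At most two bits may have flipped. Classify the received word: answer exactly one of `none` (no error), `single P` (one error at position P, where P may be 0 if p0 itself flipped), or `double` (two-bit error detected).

single 16

s1: b1⊕b3⊕b5⊕b7⊕b9⊕b11⊕b13⊕b15⊕b17⊕b19⊕b21⊕b23⊕b25⊕b27⊕b29⊕b31 = 1⊕1⊕0⊕1⊕1⊕0⊕1⊕0⊕1⊕0⊕0⊕0⊕0⊕1⊕1⊕0 = 0
s2: b2⊕b3⊕b6⊕b7⊕b10⊕b11⊕b14⊕b15⊕b18⊕b19⊕b22⊕b23⊕b26⊕b27⊕b30⊕b31 = 1⊕1⊕0⊕1⊕1⊕0⊕1⊕0⊕1⊕0⊕0⊕0⊕1⊕1⊕0⊕0 = 0
s4: b4⊕b5⊕b6⊕b7⊕b12⊕b13⊕b14⊕b15⊕b20⊕b21⊕b22⊕b23⊕b28⊕b29⊕b30⊕b31 = 1⊕0⊕0⊕1⊕0⊕1⊕1⊕0⊕1⊕0⊕0⊕0⊕0⊕1⊕0⊕0 = 0
s8: b8⊕b9⊕b10⊕b11⊕b12⊕b13⊕b14⊕b15⊕b24⊕b25⊕b26⊕b27⊕b28⊕b29⊕b30⊕b31 = 0⊕1⊕1⊕0⊕0⊕1⊕1⊕0⊕1⊕0⊕1⊕1⊕0⊕1⊕0⊕0 = 0
s16: b16⊕b17⊕b18⊕b19⊕b20⊕b21⊕b22⊕b23⊕b24⊕b25⊕b26⊕b27⊕b28⊕b29⊕b30⊕b31 = 0⊕1⊕1⊕0⊕1⊕0⊕0⊕0⊕1⊕0⊕1⊕1⊕0⊕1⊕0⊕0 = 1
Syndrome (s16...s1) = 10000 → position 16.
Overall parity (XOR of all 32 bits, including p0): 1⊕1⊕1⊕1⊕1⊕0⊕0⊕1⊕0⊕1⊕1⊕0⊕0⊕1⊕1⊕0⊕0⊕1⊕1⊕0⊕1⊕0⊕0⊕0⊕1⊕0⊕1⊕1⊕0⊕1⊕0⊕0 = 1
Overall=1, syndrome position=16 → single-bit error at position 16.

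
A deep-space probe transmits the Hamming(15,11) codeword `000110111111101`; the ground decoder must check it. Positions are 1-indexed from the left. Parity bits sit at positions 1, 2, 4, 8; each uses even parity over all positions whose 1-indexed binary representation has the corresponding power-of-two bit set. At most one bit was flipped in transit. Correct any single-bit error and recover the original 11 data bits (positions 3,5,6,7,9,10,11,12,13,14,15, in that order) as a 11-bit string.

s1: b1⊕b3⊕b5⊕b7⊕b9⊕b11⊕b13⊕b15 = 0⊕0⊕1⊕1⊕1⊕1⊕1⊕1 = 0
s2: b2⊕b3⊕b6⊕b7⊕b10⊕b11⊕b14⊕b15 = 0⊕0⊕0⊕1⊕1⊕1⊕0⊕1 = 0
s4: b4⊕b5⊕b6⊕b7⊕b12⊕b13⊕b14⊕b15 = 1⊕1⊕0⊕1⊕1⊕1⊕0⊕1 = 0
s8: b8⊕b9⊕b10⊕b11⊕b12⊕b13⊕b14⊕b15 = 1⊕1⊕1⊕1⊕1⊕1⊕0⊕1 = 1
Syndrome (s8...s1) = 1000 → position 8.
Flip bit 8: corrected codeword = 000110101111101
Data bits at positions 3,5,6,7,9,10,11,12,13,14,15: 01011111101

01011111101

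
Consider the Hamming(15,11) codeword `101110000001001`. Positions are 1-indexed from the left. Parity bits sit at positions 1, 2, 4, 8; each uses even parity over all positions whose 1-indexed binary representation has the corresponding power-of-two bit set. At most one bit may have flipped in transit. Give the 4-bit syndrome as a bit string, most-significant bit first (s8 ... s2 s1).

0000

s1: b1⊕b3⊕b5⊕b7⊕b9⊕b11⊕b13⊕b15 = 1⊕1⊕1⊕0⊕0⊕0⊕0⊕1 = 0
s2: b2⊕b3⊕b6⊕b7⊕b10⊕b11⊕b14⊕b15 = 0⊕1⊕0⊕0⊕0⊕0⊕0⊕1 = 0
s4: b4⊕b5⊕b6⊕b7⊕b12⊕b13⊕b14⊕b15 = 1⊕1⊕0⊕0⊕1⊕0⊕0⊕1 = 0
s8: b8⊕b9⊕b10⊕b11⊕b12⊕b13⊕b14⊕b15 = 0⊕0⊕0⊕0⊕1⊕0⊕0⊕1 = 0
Syndrome (s8...s1) = 0000 → position 0 (no error).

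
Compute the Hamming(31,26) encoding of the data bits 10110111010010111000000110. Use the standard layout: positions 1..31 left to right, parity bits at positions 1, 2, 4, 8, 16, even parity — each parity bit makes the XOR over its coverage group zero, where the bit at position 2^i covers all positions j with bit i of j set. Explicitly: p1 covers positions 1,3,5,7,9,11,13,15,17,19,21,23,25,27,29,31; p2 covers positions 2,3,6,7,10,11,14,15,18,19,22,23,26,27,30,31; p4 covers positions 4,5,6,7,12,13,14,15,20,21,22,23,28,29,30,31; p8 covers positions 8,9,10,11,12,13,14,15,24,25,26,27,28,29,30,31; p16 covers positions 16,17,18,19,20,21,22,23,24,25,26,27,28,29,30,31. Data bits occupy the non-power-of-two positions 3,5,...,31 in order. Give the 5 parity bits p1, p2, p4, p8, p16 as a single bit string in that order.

Place data bits at non-power-of-two positions: b3=1, b5=0, b6=1, b7=1, b9=0, b10=1, b11=1, b12=1, b13=0, b14=1, b15=0, b17=0, b18=1, b19=0, b20=1, b21=1, b22=1, b23=0, b24=0, b25=0, b26=0, b27=0, b28=0, b29=1, b30=1, b31=0.
p1 = XOR of data positions {3,5,7,9,11,13,15,17,19,21,23,25,27,29,31} = 1⊕0⊕1⊕0⊕1⊕0⊕0⊕0⊕0⊕1⊕0⊕0⊕0⊕1⊕0 = 1
p2 = XOR of data positions {3,6,7,10,11,14,15,18,19,22,23,26,27,30,31} = 1⊕1⊕1⊕1⊕1⊕1⊕0⊕1⊕0⊕1⊕0⊕0⊕0⊕1⊕0 = 1
p4 = XOR of data positions {5,6,7,12,13,14,15,20,21,22,23,28,29,30,31} = 0⊕1⊕1⊕1⊕0⊕1⊕0⊕1⊕1⊕1⊕0⊕0⊕1⊕1⊕0 = 1
p8 = XOR of data positions {9,10,11,12,13,14,15,24,25,26,27,28,29,30,31} = 0⊕1⊕1⊕1⊕0⊕1⊕0⊕0⊕0⊕0⊕0⊕0⊕1⊕1⊕0 = 0
p16 = XOR of data positions {17,18,19,20,21,22,23,24,25,26,27,28,29,30,31} = 0⊕1⊕0⊕1⊕1⊕1⊕0⊕0⊕0⊕0⊕0⊕0⊕1⊕1⊕0 = 0
Parity bits p1,p2,p4,p8,p16 = 11100

11100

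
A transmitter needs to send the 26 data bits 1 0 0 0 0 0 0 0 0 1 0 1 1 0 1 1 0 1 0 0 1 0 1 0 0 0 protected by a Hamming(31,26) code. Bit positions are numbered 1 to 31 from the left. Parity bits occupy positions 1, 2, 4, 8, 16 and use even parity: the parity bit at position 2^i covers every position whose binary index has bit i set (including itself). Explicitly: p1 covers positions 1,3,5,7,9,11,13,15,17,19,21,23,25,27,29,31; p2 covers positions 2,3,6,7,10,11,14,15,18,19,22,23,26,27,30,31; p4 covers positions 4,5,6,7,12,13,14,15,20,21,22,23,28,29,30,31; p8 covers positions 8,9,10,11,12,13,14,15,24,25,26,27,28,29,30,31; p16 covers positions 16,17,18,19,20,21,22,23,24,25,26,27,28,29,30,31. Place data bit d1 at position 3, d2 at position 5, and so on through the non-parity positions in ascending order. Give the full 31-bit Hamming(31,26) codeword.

0111000100000101110110100101000

Place data bits at non-power-of-two positions: b3=1, b5=0, b6=0, b7=0, b9=0, b10=0, b11=0, b12=0, b13=0, b14=1, b15=0, b17=1, b18=1, b19=0, b20=1, b21=1, b22=0, b23=1, b24=0, b25=0, b26=1, b27=0, b28=1, b29=0, b30=0, b31=0.
p1 = XOR of data positions {3,5,7,9,11,13,15,17,19,21,23,25,27,29,31} = 1⊕0⊕0⊕0⊕0⊕0⊕0⊕1⊕0⊕1⊕1⊕0⊕0⊕0⊕0 = 0
p2 = XOR of data positions {3,6,7,10,11,14,15,18,19,22,23,26,27,30,31} = 1⊕0⊕0⊕0⊕0⊕1⊕0⊕1⊕0⊕0⊕1⊕1⊕0⊕0⊕0 = 1
p4 = XOR of data positions {5,6,7,12,13,14,15,20,21,22,23,28,29,30,31} = 0⊕0⊕0⊕0⊕0⊕1⊕0⊕1⊕1⊕0⊕1⊕1⊕0⊕0⊕0 = 1
p8 = XOR of data positions {9,10,11,12,13,14,15,24,25,26,27,28,29,30,31} = 0⊕0⊕0⊕0⊕0⊕1⊕0⊕0⊕0⊕1⊕0⊕1⊕0⊕0⊕0 = 1
p16 = XOR of data positions {17,18,19,20,21,22,23,24,25,26,27,28,29,30,31} = 1⊕1⊕0⊕1⊕1⊕0⊕1⊕0⊕0⊕1⊕0⊕1⊕0⊕0⊕0 = 1
Codeword b1..b31 = 0111000100000101110110100101000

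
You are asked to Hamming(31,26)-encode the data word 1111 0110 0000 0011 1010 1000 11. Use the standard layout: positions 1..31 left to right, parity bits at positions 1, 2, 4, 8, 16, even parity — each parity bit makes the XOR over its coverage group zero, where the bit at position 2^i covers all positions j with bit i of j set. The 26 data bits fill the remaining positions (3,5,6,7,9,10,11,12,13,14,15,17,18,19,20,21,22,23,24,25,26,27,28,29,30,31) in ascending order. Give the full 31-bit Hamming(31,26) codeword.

0110111001100001000111010100011

Place data bits at non-power-of-two positions: b3=1, b5=1, b6=1, b7=1, b9=0, b10=1, b11=1, b12=0, b13=0, b14=0, b15=0, b17=0, b18=0, b19=0, b20=1, b21=1, b22=1, b23=0, b24=1, b25=0, b26=1, b27=0, b28=0, b29=0, b30=1, b31=1.
p1 = XOR of data positions {3,5,7,9,11,13,15,17,19,21,23,25,27,29,31} = 1⊕1⊕1⊕0⊕1⊕0⊕0⊕0⊕0⊕1⊕0⊕0⊕0⊕0⊕1 = 0
p2 = XOR of data positions {3,6,7,10,11,14,15,18,19,22,23,26,27,30,31} = 1⊕1⊕1⊕1⊕1⊕0⊕0⊕0⊕0⊕1⊕0⊕1⊕0⊕1⊕1 = 1
p4 = XOR of data positions {5,6,7,12,13,14,15,20,21,22,23,28,29,30,31} = 1⊕1⊕1⊕0⊕0⊕0⊕0⊕1⊕1⊕1⊕0⊕0⊕0⊕1⊕1 = 0
p8 = XOR of data positions {9,10,11,12,13,14,15,24,25,26,27,28,29,30,31} = 0⊕1⊕1⊕0⊕0⊕0⊕0⊕1⊕0⊕1⊕0⊕0⊕0⊕1⊕1 = 0
p16 = XOR of data positions {17,18,19,20,21,22,23,24,25,26,27,28,29,30,31} = 0⊕0⊕0⊕1⊕1⊕1⊕0⊕1⊕0⊕1⊕0⊕0⊕0⊕1⊕1 = 1
Codeword b1..b31 = 0110111001100001000111010100011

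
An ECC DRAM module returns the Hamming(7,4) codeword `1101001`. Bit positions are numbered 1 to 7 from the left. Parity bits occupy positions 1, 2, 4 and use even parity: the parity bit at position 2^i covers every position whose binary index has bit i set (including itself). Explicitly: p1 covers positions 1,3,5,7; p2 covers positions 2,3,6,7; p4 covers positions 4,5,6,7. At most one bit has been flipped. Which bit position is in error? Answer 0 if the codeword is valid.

0

s1: b1⊕b3⊕b5⊕b7 = 1⊕0⊕0⊕1 = 0
s2: b2⊕b3⊕b6⊕b7 = 1⊕0⊕0⊕1 = 0
s4: b4⊕b5⊕b6⊕b7 = 1⊕0⊕0⊕1 = 0
Syndrome (s4...s1) = 000 → position 0 (no error).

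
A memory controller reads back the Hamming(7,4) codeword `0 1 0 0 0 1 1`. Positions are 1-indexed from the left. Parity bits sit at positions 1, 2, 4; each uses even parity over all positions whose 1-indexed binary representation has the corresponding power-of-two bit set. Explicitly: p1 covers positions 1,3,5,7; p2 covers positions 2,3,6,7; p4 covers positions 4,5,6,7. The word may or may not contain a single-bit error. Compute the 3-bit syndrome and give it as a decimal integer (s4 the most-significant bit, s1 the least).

3

s1: b1⊕b3⊕b5⊕b7 = 0⊕0⊕0⊕1 = 1
s2: b2⊕b3⊕b6⊕b7 = 1⊕0⊕1⊕1 = 1
s4: b4⊕b5⊕b6⊕b7 = 0⊕0⊕1⊕1 = 0
Syndrome (s4...s1) = 011 → position 3.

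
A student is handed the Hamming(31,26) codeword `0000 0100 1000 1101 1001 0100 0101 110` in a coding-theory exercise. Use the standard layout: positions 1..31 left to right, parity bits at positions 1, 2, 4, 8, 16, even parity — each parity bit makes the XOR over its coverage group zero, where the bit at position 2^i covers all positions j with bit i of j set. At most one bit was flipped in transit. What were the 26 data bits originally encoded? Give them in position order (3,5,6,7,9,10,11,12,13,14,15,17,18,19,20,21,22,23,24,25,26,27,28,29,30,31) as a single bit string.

00101100110100101000101110

s1: b1⊕b3⊕b5⊕b7⊕b9⊕b11⊕b13⊕b15⊕b17⊕b19⊕b21⊕b23⊕b25⊕b27⊕b29⊕b31 = 0⊕0⊕0⊕0⊕1⊕0⊕1⊕0⊕1⊕0⊕0⊕0⊕0⊕0⊕1⊕0 = 0
s2: b2⊕b3⊕b6⊕b7⊕b10⊕b11⊕b14⊕b15⊕b18⊕b19⊕b22⊕b23⊕b26⊕b27⊕b30⊕b31 = 0⊕0⊕1⊕0⊕0⊕0⊕1⊕0⊕0⊕0⊕1⊕0⊕1⊕0⊕1⊕0 = 1
s4: b4⊕b5⊕b6⊕b7⊕b12⊕b13⊕b14⊕b15⊕b20⊕b21⊕b22⊕b23⊕b28⊕b29⊕b30⊕b31 = 0⊕0⊕1⊕0⊕0⊕1⊕1⊕0⊕1⊕0⊕1⊕0⊕1⊕1⊕1⊕0 = 0
s8: b8⊕b9⊕b10⊕b11⊕b12⊕b13⊕b14⊕b15⊕b24⊕b25⊕b26⊕b27⊕b28⊕b29⊕b30⊕b31 = 0⊕1⊕0⊕0⊕0⊕1⊕1⊕0⊕0⊕0⊕1⊕0⊕1⊕1⊕1⊕0 = 1
s16: b16⊕b17⊕b18⊕b19⊕b20⊕b21⊕b22⊕b23⊕b24⊕b25⊕b26⊕b27⊕b28⊕b29⊕b30⊕b31 = 1⊕1⊕0⊕0⊕1⊕0⊕1⊕0⊕0⊕0⊕1⊕0⊕1⊕1⊕1⊕0 = 0
Syndrome (s16...s1) = 01010 → position 10.
Flip bit 10: corrected codeword = 0000010011001101100101000101110
Data bits at positions 3,5,6,7,9,10,11,12,13,14,15,17,18,19,20,21,22,23,24,25,26,27,28,29,30,31: 00101100110100101000101110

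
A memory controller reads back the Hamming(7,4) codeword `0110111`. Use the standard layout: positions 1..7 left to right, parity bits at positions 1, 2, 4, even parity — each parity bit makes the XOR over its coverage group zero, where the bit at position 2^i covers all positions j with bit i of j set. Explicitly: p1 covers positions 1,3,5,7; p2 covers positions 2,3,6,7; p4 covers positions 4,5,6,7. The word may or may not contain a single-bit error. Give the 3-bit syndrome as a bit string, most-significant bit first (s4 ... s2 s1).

s1: b1⊕b3⊕b5⊕b7 = 0⊕1⊕1⊕1 = 1
s2: b2⊕b3⊕b6⊕b7 = 1⊕1⊕1⊕1 = 0
s4: b4⊕b5⊕b6⊕b7 = 0⊕1⊕1⊕1 = 1
Syndrome (s4...s1) = 101 → position 5.

101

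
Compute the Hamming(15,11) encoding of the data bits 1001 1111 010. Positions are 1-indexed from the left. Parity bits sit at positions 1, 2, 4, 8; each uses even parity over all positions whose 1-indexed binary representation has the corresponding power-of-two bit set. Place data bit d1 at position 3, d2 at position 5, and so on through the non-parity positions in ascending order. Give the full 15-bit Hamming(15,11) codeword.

011100111111010

Place data bits at non-power-of-two positions: b3=1, b5=0, b6=0, b7=1, b9=1, b10=1, b11=1, b12=1, b13=0, b14=1, b15=0.
p1 = XOR of data positions {3,5,7,9,11,13,15} = 1⊕0⊕1⊕1⊕1⊕0⊕0 = 0
p2 = XOR of data positions {3,6,7,10,11,14,15} = 1⊕0⊕1⊕1⊕1⊕1⊕0 = 1
p4 = XOR of data positions {5,6,7,12,13,14,15} = 0⊕0⊕1⊕1⊕0⊕1⊕0 = 1
p8 = XOR of data positions {9,10,11,12,13,14,15} = 1⊕1⊕1⊕1⊕0⊕1⊕0 = 1
Codeword b1..b15 = 011100111111010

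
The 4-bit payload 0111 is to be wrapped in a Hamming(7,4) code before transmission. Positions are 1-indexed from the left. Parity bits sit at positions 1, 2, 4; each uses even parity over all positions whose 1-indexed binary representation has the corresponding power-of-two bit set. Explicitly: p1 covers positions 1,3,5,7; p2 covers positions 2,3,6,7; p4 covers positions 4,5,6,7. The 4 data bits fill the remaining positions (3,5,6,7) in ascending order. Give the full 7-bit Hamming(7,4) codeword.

0001111

Place data bits at non-power-of-two positions: b3=0, b5=1, b6=1, b7=1.
p1 = XOR of data positions {3,5,7} = 0⊕1⊕1 = 0
p2 = XOR of data positions {3,6,7} = 0⊕1⊕1 = 0
p4 = XOR of data positions {5,6,7} = 1⊕1⊕1 = 1
Codeword b1..b7 = 0001111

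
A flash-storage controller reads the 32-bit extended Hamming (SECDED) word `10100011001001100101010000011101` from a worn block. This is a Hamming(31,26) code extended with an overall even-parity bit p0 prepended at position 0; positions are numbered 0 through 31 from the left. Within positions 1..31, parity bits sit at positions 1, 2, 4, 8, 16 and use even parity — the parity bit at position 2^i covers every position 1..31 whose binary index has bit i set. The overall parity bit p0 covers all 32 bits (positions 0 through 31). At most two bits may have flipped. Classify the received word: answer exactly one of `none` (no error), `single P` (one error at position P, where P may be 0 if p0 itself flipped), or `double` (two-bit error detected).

double

s1: b1⊕b3⊕b5⊕b7⊕b9⊕b11⊕b13⊕b15⊕b17⊕b19⊕b21⊕b23⊕b25⊕b27⊕b29⊕b31 = 0⊕0⊕0⊕1⊕0⊕0⊕1⊕0⊕1⊕1⊕1⊕0⊕0⊕1⊕1⊕1 = 0
s2: b2⊕b3⊕b6⊕b7⊕b10⊕b11⊕b14⊕b15⊕b18⊕b19⊕b22⊕b23⊕b26⊕b27⊕b30⊕b31 = 1⊕0⊕1⊕1⊕1⊕0⊕1⊕0⊕0⊕1⊕0⊕0⊕0⊕1⊕0⊕1 = 0
s4: b4⊕b5⊕b6⊕b7⊕b12⊕b13⊕b14⊕b15⊕b20⊕b21⊕b22⊕b23⊕b28⊕b29⊕b30⊕b31 = 0⊕0⊕1⊕1⊕0⊕1⊕1⊕0⊕0⊕1⊕0⊕0⊕1⊕1⊕0⊕1 = 0
s8: b8⊕b9⊕b10⊕b11⊕b12⊕b13⊕b14⊕b15⊕b24⊕b25⊕b26⊕b27⊕b28⊕b29⊕b30⊕b31 = 0⊕0⊕1⊕0⊕0⊕1⊕1⊕0⊕0⊕0⊕0⊕1⊕1⊕1⊕0⊕1 = 1
s16: b16⊕b17⊕b18⊕b19⊕b20⊕b21⊕b22⊕b23⊕b24⊕b25⊕b26⊕b27⊕b28⊕b29⊕b30⊕b31 = 0⊕1⊕0⊕1⊕0⊕1⊕0⊕0⊕0⊕0⊕0⊕1⊕1⊕1⊕0⊕1 = 1
Syndrome (s16...s1) = 11000 → position 24.
Overall parity (XOR of all 32 bits, including p0): 1⊕0⊕1⊕0⊕0⊕0⊕1⊕1⊕0⊕0⊕1⊕0⊕0⊕1⊕1⊕0⊕0⊕1⊕0⊕1⊕0⊕1⊕0⊕0⊕0⊕0⊕0⊕1⊕1⊕1⊕0⊕1 = 0
Overall=0, syndrome position=24 → double-bit error detected (uncorrectable).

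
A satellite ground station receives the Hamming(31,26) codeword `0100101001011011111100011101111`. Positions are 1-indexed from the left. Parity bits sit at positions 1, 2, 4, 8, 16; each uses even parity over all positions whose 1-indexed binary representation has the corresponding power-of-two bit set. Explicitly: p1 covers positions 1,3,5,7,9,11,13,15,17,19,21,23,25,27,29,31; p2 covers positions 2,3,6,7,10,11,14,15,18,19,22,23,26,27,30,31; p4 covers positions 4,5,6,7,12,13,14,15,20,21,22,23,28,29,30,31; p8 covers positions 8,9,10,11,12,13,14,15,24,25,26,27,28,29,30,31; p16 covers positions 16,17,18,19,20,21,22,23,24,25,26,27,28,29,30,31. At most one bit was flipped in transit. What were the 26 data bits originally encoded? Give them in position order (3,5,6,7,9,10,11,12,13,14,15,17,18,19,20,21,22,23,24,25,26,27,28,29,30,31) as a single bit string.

01010111101111100011101111

s1: b1⊕b3⊕b5⊕b7⊕b9⊕b11⊕b13⊕b15⊕b17⊕b19⊕b21⊕b23⊕b25⊕b27⊕b29⊕b31 = 0⊕0⊕1⊕1⊕0⊕0⊕1⊕1⊕1⊕1⊕0⊕0⊕1⊕0⊕1⊕1 = 1
s2: b2⊕b3⊕b6⊕b7⊕b10⊕b11⊕b14⊕b15⊕b18⊕b19⊕b22⊕b23⊕b26⊕b27⊕b30⊕b31 = 1⊕0⊕0⊕1⊕1⊕0⊕0⊕1⊕1⊕1⊕0⊕0⊕1⊕0⊕1⊕1 = 1
s4: b4⊕b5⊕b6⊕b7⊕b12⊕b13⊕b14⊕b15⊕b20⊕b21⊕b22⊕b23⊕b28⊕b29⊕b30⊕b31 = 0⊕1⊕0⊕1⊕1⊕1⊕0⊕1⊕1⊕0⊕0⊕0⊕1⊕1⊕1⊕1 = 0
s8: b8⊕b9⊕b10⊕b11⊕b12⊕b13⊕b14⊕b15⊕b24⊕b25⊕b26⊕b27⊕b28⊕b29⊕b30⊕b31 = 0⊕0⊕1⊕0⊕1⊕1⊕0⊕1⊕1⊕1⊕1⊕0⊕1⊕1⊕1⊕1 = 1
s16: b16⊕b17⊕b18⊕b19⊕b20⊕b21⊕b22⊕b23⊕b24⊕b25⊕b26⊕b27⊕b28⊕b29⊕b30⊕b31 = 1⊕1⊕1⊕1⊕1⊕0⊕0⊕0⊕1⊕1⊕1⊕0⊕1⊕1⊕1⊕1 = 0
Syndrome (s16...s1) = 01011 → position 11.
Flip bit 11: corrected codeword = 0100101001111011111100011101111
Data bits at positions 3,5,6,7,9,10,11,12,13,14,15,17,18,19,20,21,22,23,24,25,26,27,28,29,30,31: 01010111101111100011101111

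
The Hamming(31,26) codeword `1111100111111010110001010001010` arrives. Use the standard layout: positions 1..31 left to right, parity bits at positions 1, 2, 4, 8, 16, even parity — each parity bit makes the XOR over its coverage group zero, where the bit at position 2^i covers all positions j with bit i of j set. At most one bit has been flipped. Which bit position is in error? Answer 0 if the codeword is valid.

0

s1: b1⊕b3⊕b5⊕b7⊕b9⊕b11⊕b13⊕b15⊕b17⊕b19⊕b21⊕b23⊕b25⊕b27⊕b29⊕b31 = 1⊕1⊕1⊕0⊕1⊕1⊕1⊕1⊕1⊕0⊕0⊕0⊕0⊕0⊕0⊕0 = 0
s2: b2⊕b3⊕b6⊕b7⊕b10⊕b11⊕b14⊕b15⊕b18⊕b19⊕b22⊕b23⊕b26⊕b27⊕b30⊕b31 = 1⊕1⊕0⊕0⊕1⊕1⊕0⊕1⊕1⊕0⊕1⊕0⊕0⊕0⊕1⊕0 = 0
s4: b4⊕b5⊕b6⊕b7⊕b12⊕b13⊕b14⊕b15⊕b20⊕b21⊕b22⊕b23⊕b28⊕b29⊕b30⊕b31 = 1⊕1⊕0⊕0⊕1⊕1⊕0⊕1⊕0⊕0⊕1⊕0⊕1⊕0⊕1⊕0 = 0
s8: b8⊕b9⊕b10⊕b11⊕b12⊕b13⊕b14⊕b15⊕b24⊕b25⊕b26⊕b27⊕b28⊕b29⊕b30⊕b31 = 1⊕1⊕1⊕1⊕1⊕1⊕0⊕1⊕1⊕0⊕0⊕0⊕1⊕0⊕1⊕0 = 0
s16: b16⊕b17⊕b18⊕b19⊕b20⊕b21⊕b22⊕b23⊕b24⊕b25⊕b26⊕b27⊕b28⊕b29⊕b30⊕b31 = 0⊕1⊕1⊕0⊕0⊕0⊕1⊕0⊕1⊕0⊕0⊕0⊕1⊕0⊕1⊕0 = 0
Syndrome (s16...s1) = 00000 → position 0 (no error).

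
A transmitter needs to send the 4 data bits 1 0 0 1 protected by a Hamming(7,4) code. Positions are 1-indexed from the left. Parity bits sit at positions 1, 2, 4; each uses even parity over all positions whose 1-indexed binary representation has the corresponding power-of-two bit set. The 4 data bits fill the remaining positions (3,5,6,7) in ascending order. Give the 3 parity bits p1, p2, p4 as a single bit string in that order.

001

Place data bits at non-power-of-two positions: b3=1, b5=0, b6=0, b7=1.
p1 = XOR of data positions {3,5,7} = 1⊕0⊕1 = 0
p2 = XOR of data positions {3,6,7} = 1⊕0⊕1 = 0
p4 = XOR of data positions {5,6,7} = 0⊕0⊕1 = 1
Parity bits p1,p2,p4 = 001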